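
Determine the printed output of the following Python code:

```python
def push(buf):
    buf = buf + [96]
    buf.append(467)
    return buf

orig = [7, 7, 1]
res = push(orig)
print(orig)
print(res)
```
[7, 7, 1]
[7, 7, 1, 96, 467]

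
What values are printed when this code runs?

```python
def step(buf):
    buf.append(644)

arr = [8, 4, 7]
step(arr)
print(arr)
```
[8, 4, 7, 644]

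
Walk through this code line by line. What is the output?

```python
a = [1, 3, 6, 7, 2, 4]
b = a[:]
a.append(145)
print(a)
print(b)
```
[1, 3, 6, 7, 2, 4, 145]
[1, 3, 6, 7, 2, 4]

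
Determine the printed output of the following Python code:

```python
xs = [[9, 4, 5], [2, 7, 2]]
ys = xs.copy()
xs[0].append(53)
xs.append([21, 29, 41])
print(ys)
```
[[9, 4, 5, 53], [2, 7, 2]]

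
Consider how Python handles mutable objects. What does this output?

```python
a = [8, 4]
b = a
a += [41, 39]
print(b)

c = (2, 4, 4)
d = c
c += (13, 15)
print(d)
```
[8, 4, 41, 39]
(2, 4, 4)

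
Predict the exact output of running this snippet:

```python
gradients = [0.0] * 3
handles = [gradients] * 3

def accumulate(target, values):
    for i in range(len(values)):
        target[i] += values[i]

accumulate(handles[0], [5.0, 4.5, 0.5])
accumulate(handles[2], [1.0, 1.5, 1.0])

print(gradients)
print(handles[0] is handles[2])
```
[6.0, 6.0, 1.5]
True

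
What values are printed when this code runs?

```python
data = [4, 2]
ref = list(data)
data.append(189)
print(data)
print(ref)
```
[4, 2, 189]
[4, 2]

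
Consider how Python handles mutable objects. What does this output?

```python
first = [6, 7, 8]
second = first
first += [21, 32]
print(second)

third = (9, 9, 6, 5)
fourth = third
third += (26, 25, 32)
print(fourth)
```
[6, 7, 8, 21, 32]
(9, 9, 6, 5)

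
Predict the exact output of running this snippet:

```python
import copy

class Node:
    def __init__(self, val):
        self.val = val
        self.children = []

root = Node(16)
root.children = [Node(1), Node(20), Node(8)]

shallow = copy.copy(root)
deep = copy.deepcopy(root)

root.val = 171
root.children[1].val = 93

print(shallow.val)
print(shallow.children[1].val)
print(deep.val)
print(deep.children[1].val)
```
16
93
16
20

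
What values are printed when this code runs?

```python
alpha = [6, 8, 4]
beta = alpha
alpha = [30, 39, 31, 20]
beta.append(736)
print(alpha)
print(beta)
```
[30, 39, 31, 20]
[6, 8, 4, 736]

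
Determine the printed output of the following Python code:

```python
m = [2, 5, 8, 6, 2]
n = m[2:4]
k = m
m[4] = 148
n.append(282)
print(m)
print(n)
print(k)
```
[2, 5, 8, 6, 148]
[8, 6, 282]
[2, 5, 8, 6, 148]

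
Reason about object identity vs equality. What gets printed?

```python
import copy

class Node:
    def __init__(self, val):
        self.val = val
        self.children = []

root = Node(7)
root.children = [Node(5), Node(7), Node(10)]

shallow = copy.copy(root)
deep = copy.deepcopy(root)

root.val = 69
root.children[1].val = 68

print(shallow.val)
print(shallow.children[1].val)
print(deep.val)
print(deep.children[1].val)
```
7
68
7
7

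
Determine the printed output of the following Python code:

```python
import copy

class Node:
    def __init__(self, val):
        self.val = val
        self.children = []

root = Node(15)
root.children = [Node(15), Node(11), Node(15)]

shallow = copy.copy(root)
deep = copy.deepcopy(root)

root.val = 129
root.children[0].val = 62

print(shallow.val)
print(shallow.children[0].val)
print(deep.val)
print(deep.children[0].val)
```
15
62
15
15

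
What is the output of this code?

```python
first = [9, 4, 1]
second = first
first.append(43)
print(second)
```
[9, 4, 1, 43]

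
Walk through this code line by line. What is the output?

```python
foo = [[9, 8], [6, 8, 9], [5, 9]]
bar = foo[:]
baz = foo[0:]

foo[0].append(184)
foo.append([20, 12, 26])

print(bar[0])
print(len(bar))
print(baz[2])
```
[9, 8, 184]
3
[5, 9]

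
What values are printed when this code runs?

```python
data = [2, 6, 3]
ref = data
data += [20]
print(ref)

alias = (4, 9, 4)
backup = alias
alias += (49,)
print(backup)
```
[2, 6, 3, 20]
(4, 9, 4)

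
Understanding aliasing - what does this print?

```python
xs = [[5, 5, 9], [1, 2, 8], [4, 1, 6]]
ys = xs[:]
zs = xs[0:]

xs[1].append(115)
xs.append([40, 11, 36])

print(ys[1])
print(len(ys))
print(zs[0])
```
[1, 2, 8, 115]
3
[5, 5, 9]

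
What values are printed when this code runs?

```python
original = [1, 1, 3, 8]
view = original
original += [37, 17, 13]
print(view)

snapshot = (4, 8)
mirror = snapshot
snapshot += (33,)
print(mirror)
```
[1, 1, 3, 8, 37, 17, 13]
(4, 8)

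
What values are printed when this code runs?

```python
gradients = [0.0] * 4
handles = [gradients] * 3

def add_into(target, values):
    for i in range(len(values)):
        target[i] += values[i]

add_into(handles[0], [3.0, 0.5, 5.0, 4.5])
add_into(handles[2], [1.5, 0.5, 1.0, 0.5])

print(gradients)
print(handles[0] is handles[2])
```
[4.5, 1.0, 6.0, 5.0]
True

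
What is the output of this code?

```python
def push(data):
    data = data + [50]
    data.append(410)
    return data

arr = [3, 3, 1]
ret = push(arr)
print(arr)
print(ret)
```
[3, 3, 1]
[3, 3, 1, 50, 410]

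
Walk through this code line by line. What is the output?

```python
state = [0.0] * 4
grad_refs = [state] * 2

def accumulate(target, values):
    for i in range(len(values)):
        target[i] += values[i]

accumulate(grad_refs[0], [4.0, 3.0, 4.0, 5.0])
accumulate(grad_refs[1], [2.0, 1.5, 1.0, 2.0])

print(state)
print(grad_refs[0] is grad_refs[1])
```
[6.0, 4.5, 5.0, 7.0]
True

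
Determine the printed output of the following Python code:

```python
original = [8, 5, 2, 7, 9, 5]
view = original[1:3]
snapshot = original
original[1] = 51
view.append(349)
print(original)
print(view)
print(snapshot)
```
[8, 51, 2, 7, 9, 5]
[5, 2, 349]
[8, 51, 2, 7, 9, 5]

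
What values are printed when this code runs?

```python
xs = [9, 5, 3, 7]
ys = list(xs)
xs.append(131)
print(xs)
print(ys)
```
[9, 5, 3, 7, 131]
[9, 5, 3, 7]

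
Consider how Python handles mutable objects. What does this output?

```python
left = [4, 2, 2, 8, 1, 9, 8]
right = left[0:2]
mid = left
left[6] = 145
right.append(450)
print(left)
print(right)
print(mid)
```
[4, 2, 2, 8, 1, 9, 145]
[4, 2, 450]
[4, 2, 2, 8, 1, 9, 145]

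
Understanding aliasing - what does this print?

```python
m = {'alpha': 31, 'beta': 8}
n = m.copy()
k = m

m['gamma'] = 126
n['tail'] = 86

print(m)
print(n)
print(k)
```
{'alpha': 31, 'beta': 8, 'gamma': 126}
{'alpha': 31, 'beta': 8, 'tail': 86}
{'alpha': 31, 'beta': 8, 'gamma': 126}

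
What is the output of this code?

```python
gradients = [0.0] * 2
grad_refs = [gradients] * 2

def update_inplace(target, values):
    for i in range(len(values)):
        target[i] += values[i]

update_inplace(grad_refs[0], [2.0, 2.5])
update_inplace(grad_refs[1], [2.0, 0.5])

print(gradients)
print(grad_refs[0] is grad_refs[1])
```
[4.0, 3.0]
True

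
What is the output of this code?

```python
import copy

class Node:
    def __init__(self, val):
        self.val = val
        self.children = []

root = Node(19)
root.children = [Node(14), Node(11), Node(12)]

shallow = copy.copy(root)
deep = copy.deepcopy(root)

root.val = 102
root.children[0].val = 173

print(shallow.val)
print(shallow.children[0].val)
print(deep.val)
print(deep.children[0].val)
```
19
173
19
14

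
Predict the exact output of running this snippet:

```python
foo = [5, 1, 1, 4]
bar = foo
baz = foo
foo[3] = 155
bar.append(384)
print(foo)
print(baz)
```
[5, 1, 1, 155, 384]
[5, 1, 1, 155, 384]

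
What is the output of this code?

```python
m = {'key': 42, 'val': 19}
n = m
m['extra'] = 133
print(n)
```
{'key': 42, 'val': 19, 'extra': 133}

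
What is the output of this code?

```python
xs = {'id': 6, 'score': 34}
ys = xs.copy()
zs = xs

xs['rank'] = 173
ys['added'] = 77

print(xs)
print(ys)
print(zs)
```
{'id': 6, 'score': 34, 'rank': 173}
{'id': 6, 'score': 34, 'added': 77}
{'id': 6, 'score': 34, 'rank': 173}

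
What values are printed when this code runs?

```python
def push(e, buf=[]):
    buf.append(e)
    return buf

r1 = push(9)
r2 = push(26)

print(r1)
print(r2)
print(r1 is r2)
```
[9, 26]
[9, 26]
True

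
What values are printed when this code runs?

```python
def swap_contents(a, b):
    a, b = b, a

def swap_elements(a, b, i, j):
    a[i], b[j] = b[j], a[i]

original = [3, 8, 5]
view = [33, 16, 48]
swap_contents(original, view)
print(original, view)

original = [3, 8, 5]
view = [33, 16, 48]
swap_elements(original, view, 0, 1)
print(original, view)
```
[3, 8, 5] [33, 16, 48]
[16, 8, 5] [33, 3, 48]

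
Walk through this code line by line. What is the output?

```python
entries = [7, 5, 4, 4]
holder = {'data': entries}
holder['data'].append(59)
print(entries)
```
[7, 5, 4, 4, 59]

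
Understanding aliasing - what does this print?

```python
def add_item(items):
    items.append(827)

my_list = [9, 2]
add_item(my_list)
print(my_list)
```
[9, 2, 827]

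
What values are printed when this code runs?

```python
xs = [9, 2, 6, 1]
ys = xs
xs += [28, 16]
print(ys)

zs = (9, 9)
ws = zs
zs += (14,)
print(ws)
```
[9, 2, 6, 1, 28, 16]
(9, 9)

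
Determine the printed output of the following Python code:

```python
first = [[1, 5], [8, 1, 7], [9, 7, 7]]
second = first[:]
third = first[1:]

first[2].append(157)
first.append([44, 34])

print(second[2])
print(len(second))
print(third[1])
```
[9, 7, 7, 157]
3
[9, 7, 7, 157]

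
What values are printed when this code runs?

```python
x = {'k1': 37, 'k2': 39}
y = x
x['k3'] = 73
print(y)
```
{'k1': 37, 'k2': 39, 'k3': 73}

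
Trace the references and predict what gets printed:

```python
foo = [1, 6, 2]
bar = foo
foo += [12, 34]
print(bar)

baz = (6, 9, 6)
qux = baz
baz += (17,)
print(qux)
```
[1, 6, 2, 12, 34]
(6, 9, 6)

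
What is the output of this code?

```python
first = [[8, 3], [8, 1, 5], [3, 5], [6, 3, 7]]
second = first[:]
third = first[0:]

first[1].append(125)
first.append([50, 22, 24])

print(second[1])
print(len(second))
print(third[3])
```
[8, 1, 5, 125]
4
[6, 3, 7]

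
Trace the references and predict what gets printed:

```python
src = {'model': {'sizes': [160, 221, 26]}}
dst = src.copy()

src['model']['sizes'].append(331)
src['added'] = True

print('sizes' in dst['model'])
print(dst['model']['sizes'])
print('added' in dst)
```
True
[160, 221, 26, 331]
False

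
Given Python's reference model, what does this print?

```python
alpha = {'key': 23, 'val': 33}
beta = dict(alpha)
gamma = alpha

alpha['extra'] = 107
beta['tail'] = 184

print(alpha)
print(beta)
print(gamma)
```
{'key': 23, 'val': 33, 'extra': 107}
{'key': 23, 'val': 33, 'tail': 184}
{'key': 23, 'val': 33, 'extra': 107}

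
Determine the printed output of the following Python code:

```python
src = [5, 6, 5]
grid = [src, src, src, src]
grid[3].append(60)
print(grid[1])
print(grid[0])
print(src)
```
[5, 6, 5, 60]
[5, 6, 5, 60]
[5, 6, 5, 60]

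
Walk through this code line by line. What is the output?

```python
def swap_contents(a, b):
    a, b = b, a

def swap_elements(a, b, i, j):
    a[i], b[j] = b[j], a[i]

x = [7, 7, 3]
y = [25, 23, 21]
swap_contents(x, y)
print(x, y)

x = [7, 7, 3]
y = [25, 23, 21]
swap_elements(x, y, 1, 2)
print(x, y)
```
[7, 7, 3] [25, 23, 21]
[7, 21, 3] [25, 23, 7]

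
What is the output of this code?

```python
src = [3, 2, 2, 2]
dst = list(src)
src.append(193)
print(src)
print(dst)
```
[3, 2, 2, 2, 193]
[3, 2, 2, 2]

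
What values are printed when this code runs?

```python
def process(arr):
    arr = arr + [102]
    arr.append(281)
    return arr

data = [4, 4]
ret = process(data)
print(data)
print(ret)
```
[4, 4]
[4, 4, 102, 281]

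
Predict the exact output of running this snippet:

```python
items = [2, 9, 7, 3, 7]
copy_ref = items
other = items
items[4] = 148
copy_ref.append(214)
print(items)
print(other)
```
[2, 9, 7, 3, 148, 214]
[2, 9, 7, 3, 148, 214]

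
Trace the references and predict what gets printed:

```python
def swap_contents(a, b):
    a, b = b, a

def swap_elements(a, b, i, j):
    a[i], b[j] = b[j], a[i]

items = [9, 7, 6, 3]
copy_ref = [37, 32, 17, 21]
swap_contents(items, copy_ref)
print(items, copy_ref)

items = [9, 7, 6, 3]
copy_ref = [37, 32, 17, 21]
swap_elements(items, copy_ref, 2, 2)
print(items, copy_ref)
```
[9, 7, 6, 3] [37, 32, 17, 21]
[9, 7, 17, 3] [37, 32, 6, 21]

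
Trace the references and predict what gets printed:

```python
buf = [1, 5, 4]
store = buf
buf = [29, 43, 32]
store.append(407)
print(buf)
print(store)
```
[29, 43, 32]
[1, 5, 4, 407]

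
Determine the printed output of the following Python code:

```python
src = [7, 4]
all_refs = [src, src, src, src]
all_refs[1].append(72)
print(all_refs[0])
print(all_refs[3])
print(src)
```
[7, 4, 72]
[7, 4, 72]
[7, 4, 72]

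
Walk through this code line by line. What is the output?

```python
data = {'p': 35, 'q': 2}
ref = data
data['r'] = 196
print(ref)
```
{'p': 35, 'q': 2, 'r': 196}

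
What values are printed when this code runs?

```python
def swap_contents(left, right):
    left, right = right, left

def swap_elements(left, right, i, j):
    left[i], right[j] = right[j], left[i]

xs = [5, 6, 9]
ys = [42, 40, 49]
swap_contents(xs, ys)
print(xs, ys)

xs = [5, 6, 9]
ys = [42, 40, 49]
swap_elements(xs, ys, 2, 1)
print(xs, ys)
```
[5, 6, 9] [42, 40, 49]
[5, 6, 40] [42, 9, 49]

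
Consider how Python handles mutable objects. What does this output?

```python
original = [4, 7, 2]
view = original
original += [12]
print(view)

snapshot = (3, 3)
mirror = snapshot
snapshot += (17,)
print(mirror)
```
[4, 7, 2, 12]
(3, 3)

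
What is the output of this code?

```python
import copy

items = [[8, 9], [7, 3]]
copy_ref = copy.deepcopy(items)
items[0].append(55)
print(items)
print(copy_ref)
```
[[8, 9, 55], [7, 3]]
[[8, 9], [7, 3]]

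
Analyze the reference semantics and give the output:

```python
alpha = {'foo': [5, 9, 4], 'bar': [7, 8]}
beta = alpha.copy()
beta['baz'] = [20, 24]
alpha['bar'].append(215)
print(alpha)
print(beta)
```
{'foo': [5, 9, 4], 'bar': [7, 8, 215]}
{'foo': [5, 9, 4], 'bar': [7, 8, 215], 'baz': [20, 24]}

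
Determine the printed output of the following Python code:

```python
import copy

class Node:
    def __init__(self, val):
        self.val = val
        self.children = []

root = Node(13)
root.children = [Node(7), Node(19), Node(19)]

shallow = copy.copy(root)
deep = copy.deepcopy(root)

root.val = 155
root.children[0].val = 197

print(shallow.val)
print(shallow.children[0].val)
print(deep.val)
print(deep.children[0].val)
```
13
197
13
7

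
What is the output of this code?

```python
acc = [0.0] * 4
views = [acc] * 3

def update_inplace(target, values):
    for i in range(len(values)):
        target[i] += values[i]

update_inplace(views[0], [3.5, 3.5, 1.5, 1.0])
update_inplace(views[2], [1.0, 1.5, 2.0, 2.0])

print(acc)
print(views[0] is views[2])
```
[4.5, 5.0, 3.5, 3.0]
True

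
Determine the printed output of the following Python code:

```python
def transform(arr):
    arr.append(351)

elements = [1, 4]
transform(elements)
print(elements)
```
[1, 4, 351]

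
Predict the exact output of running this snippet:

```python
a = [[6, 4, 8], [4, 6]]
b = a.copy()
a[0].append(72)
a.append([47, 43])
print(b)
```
[[6, 4, 8, 72], [4, 6]]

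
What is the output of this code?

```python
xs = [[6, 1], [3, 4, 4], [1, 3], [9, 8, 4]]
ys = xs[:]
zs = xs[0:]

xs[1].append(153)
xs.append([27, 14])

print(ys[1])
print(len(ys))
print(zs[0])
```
[3, 4, 4, 153]
4
[6, 1]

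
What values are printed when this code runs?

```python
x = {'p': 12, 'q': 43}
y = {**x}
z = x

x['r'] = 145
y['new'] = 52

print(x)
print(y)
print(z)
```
{'p': 12, 'q': 43, 'r': 145}
{'p': 12, 'q': 43, 'new': 52}
{'p': 12, 'q': 43, 'r': 145}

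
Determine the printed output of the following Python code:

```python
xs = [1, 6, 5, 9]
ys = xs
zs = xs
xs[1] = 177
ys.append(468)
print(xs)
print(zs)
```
[1, 177, 5, 9, 468]
[1, 177, 5, 9, 468]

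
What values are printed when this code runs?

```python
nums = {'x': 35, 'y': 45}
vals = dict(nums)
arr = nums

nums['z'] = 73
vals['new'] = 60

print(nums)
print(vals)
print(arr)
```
{'x': 35, 'y': 45, 'z': 73}
{'x': 35, 'y': 45, 'new': 60}
{'x': 35, 'y': 45, 'z': 73}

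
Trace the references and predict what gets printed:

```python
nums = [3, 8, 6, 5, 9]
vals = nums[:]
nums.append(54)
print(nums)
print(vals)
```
[3, 8, 6, 5, 9, 54]
[3, 8, 6, 5, 9]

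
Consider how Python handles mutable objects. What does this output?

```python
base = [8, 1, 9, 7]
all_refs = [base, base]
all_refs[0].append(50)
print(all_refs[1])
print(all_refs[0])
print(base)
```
[8, 1, 9, 7, 50]
[8, 1, 9, 7, 50]
[8, 1, 9, 7, 50]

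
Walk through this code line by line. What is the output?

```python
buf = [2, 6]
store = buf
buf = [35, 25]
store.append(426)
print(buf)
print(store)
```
[35, 25]
[2, 6, 426]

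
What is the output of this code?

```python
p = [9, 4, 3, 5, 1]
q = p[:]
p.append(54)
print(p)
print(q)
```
[9, 4, 3, 5, 1, 54]
[9, 4, 3, 5, 1]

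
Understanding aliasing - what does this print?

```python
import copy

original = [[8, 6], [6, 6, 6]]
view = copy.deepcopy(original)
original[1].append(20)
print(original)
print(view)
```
[[8, 6], [6, 6, 6, 20]]
[[8, 6], [6, 6, 6]]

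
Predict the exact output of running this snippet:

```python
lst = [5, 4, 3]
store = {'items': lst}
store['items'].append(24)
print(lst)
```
[5, 4, 3, 24]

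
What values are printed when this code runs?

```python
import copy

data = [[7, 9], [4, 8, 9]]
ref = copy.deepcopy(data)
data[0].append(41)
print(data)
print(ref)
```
[[7, 9, 41], [4, 8, 9]]
[[7, 9], [4, 8, 9]]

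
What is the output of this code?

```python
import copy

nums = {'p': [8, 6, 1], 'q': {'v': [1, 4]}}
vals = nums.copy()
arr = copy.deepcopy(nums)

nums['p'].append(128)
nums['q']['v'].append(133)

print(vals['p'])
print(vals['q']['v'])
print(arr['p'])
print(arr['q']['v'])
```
[8, 6, 1, 128]
[1, 4, 133]
[8, 6, 1]
[1, 4]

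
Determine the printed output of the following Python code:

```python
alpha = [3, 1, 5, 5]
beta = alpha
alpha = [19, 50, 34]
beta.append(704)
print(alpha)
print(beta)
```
[19, 50, 34]
[3, 1, 5, 5, 704]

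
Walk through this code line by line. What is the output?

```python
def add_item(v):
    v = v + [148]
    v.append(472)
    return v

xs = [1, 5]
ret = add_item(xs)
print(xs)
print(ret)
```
[1, 5]
[1, 5, 148, 472]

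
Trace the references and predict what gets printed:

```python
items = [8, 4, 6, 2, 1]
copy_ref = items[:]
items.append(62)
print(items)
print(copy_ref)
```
[8, 4, 6, 2, 1, 62]
[8, 4, 6, 2, 1]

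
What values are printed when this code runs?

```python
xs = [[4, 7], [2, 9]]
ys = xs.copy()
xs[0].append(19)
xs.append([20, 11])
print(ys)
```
[[4, 7, 19], [2, 9]]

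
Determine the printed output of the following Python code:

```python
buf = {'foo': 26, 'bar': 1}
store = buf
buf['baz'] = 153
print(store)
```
{'foo': 26, 'bar': 1, 'baz': 153}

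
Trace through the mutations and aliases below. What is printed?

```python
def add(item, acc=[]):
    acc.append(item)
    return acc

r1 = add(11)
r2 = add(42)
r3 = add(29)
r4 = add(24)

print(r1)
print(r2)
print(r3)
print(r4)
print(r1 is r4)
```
[11, 42, 29, 24]
[11, 42, 29, 24]
[11, 42, 29, 24]
[11, 42, 29, 24]
True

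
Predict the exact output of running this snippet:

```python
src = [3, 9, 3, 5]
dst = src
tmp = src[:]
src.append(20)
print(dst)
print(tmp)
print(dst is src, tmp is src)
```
[3, 9, 3, 5, 20]
[3, 9, 3, 5]
True False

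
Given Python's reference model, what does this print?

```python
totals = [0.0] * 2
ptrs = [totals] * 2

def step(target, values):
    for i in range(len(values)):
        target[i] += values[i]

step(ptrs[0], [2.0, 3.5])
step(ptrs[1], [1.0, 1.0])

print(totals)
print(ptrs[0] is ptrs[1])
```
[3.0, 4.5]
True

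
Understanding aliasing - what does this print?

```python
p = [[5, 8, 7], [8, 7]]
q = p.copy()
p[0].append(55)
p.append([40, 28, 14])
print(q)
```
[[5, 8, 7, 55], [8, 7]]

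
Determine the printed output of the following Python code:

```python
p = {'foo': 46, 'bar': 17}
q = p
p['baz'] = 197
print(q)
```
{'foo': 46, 'bar': 17, 'baz': 197}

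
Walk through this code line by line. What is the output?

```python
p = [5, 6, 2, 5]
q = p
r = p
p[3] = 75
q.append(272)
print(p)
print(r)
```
[5, 6, 2, 75, 272]
[5, 6, 2, 75, 272]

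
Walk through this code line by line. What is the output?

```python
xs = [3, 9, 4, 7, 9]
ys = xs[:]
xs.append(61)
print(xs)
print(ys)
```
[3, 9, 4, 7, 9, 61]
[3, 9, 4, 7, 9]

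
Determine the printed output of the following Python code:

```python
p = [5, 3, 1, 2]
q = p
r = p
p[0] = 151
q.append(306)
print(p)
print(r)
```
[151, 3, 1, 2, 306]
[151, 3, 1, 2, 306]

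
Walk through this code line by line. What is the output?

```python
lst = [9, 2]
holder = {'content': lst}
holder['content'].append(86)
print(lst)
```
[9, 2, 86]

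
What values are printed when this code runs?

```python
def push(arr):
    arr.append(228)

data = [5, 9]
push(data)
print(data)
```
[5, 9, 228]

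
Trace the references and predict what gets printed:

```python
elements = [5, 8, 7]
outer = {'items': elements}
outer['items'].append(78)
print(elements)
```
[5, 8, 7, 78]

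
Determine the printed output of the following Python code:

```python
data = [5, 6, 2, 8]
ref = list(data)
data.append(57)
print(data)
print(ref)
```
[5, 6, 2, 8, 57]
[5, 6, 2, 8]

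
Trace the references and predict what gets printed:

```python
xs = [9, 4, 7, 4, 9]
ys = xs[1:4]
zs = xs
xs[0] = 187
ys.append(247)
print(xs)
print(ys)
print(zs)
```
[187, 4, 7, 4, 9]
[4, 7, 4, 247]
[187, 4, 7, 4, 9]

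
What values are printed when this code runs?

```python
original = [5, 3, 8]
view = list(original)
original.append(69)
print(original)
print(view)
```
[5, 3, 8, 69]
[5, 3, 8]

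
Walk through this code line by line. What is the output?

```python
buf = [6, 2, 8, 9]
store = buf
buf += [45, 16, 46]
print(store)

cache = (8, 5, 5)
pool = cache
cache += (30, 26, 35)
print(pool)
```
[6, 2, 8, 9, 45, 16, 46]
(8, 5, 5)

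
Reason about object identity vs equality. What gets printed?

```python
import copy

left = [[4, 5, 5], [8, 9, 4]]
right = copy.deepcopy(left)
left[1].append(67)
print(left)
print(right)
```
[[4, 5, 5], [8, 9, 4, 67]]
[[4, 5, 5], [8, 9, 4]]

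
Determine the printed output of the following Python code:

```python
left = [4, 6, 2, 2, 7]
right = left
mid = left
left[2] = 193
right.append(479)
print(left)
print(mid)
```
[4, 6, 193, 2, 7, 479]
[4, 6, 193, 2, 7, 479]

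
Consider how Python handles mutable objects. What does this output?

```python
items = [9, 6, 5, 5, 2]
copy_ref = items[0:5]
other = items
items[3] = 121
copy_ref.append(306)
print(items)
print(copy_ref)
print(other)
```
[9, 6, 5, 121, 2]
[9, 6, 5, 5, 2, 306]
[9, 6, 5, 121, 2]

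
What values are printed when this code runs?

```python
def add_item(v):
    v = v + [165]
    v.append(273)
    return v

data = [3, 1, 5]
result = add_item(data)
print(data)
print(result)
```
[3, 1, 5]
[3, 1, 5, 165, 273]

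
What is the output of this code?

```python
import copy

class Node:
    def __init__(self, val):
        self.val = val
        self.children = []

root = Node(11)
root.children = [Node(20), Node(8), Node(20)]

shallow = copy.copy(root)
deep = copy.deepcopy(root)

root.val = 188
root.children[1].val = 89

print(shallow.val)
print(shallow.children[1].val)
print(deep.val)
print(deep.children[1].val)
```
11
89
11
8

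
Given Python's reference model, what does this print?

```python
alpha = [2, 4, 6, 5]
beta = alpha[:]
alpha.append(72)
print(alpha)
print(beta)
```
[2, 4, 6, 5, 72]
[2, 4, 6, 5]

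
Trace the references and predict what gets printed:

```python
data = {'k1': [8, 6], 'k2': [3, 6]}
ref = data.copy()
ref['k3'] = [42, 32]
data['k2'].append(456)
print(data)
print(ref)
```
{'k1': [8, 6], 'k2': [3, 6, 456]}
{'k1': [8, 6], 'k2': [3, 6, 456], 'k3': [42, 32]}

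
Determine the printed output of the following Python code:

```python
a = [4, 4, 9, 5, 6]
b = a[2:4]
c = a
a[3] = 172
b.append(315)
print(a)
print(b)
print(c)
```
[4, 4, 9, 172, 6]
[9, 5, 315]
[4, 4, 9, 172, 6]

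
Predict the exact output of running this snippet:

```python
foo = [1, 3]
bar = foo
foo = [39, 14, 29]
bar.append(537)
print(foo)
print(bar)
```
[39, 14, 29]
[1, 3, 537]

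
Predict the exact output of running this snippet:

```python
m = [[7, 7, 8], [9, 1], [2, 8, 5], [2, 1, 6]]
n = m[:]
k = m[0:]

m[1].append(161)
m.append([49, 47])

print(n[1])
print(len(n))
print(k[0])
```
[9, 1, 161]
4
[7, 7, 8]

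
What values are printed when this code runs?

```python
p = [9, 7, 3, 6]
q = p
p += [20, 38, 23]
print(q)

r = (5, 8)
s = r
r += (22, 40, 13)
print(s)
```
[9, 7, 3, 6, 20, 38, 23]
(5, 8)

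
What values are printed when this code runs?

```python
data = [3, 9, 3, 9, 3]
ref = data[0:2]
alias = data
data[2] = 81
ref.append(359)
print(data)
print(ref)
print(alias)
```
[3, 9, 81, 9, 3]
[3, 9, 359]
[3, 9, 81, 9, 3]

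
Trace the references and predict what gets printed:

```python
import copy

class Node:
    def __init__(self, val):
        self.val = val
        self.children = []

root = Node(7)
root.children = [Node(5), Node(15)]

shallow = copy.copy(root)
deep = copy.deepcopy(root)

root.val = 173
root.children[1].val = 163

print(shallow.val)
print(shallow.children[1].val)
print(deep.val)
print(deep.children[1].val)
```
7
163
7
15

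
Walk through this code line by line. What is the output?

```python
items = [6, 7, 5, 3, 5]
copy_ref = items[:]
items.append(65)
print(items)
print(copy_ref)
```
[6, 7, 5, 3, 5, 65]
[6, 7, 5, 3, 5]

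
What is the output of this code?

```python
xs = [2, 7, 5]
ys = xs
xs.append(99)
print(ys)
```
[2, 7, 5, 99]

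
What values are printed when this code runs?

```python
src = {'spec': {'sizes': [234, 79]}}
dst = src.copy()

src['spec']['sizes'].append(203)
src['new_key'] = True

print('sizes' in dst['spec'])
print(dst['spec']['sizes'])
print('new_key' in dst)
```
True
[234, 79, 203]
False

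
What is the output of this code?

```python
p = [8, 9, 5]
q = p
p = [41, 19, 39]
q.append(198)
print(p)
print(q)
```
[41, 19, 39]
[8, 9, 5, 198]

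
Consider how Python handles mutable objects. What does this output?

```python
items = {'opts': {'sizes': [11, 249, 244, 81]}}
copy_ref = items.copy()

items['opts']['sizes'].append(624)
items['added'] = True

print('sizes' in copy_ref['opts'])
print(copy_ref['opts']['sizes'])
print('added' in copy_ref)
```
True
[11, 249, 244, 81, 624]
False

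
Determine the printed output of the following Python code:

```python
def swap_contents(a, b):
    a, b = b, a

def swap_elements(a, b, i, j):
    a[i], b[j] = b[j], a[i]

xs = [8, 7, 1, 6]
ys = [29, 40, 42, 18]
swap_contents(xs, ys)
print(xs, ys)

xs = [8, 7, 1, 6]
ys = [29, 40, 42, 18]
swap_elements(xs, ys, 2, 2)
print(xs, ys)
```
[8, 7, 1, 6] [29, 40, 42, 18]
[8, 7, 42, 6] [29, 40, 1, 18]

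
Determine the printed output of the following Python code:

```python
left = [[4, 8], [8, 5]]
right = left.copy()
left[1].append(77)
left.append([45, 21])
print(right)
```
[[4, 8], [8, 5, 77]]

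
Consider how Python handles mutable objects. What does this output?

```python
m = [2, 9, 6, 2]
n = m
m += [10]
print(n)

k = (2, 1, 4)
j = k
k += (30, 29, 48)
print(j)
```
[2, 9, 6, 2, 10]
(2, 1, 4)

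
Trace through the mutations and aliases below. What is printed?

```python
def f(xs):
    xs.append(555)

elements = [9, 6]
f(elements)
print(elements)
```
[9, 6, 555]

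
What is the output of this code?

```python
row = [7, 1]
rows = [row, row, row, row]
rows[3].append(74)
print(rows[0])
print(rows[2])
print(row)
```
[7, 1, 74]
[7, 1, 74]
[7, 1, 74]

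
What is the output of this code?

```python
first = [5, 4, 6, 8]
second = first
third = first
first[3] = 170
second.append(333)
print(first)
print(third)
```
[5, 4, 6, 170, 333]
[5, 4, 6, 170, 333]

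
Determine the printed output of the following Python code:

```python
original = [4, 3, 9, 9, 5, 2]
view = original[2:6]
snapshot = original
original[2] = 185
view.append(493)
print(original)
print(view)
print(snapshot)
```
[4, 3, 185, 9, 5, 2]
[9, 9, 5, 2, 493]
[4, 3, 185, 9, 5, 2]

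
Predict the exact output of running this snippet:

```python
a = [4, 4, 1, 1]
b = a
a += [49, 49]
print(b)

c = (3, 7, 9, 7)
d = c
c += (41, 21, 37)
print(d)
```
[4, 4, 1, 1, 49, 49]
(3, 7, 9, 7)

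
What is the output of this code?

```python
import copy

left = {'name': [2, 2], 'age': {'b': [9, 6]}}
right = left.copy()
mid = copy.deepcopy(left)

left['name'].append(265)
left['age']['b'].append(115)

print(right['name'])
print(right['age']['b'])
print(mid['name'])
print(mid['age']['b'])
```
[2, 2, 265]
[9, 6, 115]
[2, 2]
[9, 6]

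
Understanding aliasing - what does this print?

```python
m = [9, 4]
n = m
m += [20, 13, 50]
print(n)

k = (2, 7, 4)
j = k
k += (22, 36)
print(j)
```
[9, 4, 20, 13, 50]
(2, 7, 4)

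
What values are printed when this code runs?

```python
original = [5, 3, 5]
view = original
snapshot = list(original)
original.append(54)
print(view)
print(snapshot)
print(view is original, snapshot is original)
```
[5, 3, 5, 54]
[5, 3, 5]
True False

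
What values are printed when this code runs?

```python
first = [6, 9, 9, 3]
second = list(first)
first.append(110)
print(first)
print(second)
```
[6, 9, 9, 3, 110]
[6, 9, 9, 3]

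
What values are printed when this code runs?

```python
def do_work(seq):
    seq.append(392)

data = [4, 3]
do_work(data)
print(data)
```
[4, 3, 392]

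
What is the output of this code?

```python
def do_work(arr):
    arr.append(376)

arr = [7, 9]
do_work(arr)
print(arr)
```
[7, 9, 376]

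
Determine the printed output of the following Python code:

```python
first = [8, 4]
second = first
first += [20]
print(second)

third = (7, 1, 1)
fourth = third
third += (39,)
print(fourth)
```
[8, 4, 20]
(7, 1, 1)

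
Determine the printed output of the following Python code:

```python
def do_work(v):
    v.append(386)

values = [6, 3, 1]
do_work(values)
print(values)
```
[6, 3, 1, 386]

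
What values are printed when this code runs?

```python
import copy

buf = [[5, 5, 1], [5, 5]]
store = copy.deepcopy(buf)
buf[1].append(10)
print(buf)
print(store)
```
[[5, 5, 1], [5, 5, 10]]
[[5, 5, 1], [5, 5]]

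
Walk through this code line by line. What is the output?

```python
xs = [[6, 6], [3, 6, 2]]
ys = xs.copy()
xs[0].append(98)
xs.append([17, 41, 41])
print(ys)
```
[[6, 6, 98], [3, 6, 2]]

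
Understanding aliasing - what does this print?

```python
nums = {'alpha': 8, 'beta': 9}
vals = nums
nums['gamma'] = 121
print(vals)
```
{'alpha': 8, 'beta': 9, 'gamma': 121}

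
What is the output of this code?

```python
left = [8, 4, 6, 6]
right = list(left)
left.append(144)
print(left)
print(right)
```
[8, 4, 6, 6, 144]
[8, 4, 6, 6]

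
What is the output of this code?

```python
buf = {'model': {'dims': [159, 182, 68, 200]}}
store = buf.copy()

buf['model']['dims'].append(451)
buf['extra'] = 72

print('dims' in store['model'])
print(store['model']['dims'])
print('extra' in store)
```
True
[159, 182, 68, 200, 451]
False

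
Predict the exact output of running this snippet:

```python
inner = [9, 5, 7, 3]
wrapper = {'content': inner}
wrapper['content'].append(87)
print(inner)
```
[9, 5, 7, 3, 87]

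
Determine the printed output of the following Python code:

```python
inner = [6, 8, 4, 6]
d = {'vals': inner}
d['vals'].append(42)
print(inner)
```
[6, 8, 4, 6, 42]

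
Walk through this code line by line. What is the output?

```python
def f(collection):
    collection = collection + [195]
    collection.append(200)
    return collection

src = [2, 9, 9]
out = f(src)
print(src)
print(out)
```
[2, 9, 9]
[2, 9, 9, 195, 200]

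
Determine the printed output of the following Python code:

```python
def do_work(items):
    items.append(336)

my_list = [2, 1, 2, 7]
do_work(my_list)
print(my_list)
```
[2, 1, 2, 7, 336]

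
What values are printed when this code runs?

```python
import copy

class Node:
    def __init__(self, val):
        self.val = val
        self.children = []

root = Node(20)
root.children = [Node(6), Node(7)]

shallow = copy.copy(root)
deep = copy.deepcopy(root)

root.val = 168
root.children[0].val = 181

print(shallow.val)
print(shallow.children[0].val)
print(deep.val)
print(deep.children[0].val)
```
20
181
20
6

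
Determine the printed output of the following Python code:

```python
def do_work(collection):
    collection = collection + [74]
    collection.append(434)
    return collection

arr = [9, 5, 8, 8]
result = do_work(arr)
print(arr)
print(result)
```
[9, 5, 8, 8]
[9, 5, 8, 8, 74, 434]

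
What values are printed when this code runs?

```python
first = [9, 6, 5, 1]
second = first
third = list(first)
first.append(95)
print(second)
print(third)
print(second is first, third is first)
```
[9, 6, 5, 1, 95]
[9, 6, 5, 1]
True False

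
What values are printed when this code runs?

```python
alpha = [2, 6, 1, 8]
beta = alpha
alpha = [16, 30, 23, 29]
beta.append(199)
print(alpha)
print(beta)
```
[16, 30, 23, 29]
[2, 6, 1, 8, 199]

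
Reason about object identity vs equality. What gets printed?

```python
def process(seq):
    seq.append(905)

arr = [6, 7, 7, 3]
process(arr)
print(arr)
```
[6, 7, 7, 3, 905]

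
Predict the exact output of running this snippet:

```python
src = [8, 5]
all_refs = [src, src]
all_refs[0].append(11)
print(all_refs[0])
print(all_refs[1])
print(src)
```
[8, 5, 11]
[8, 5, 11]
[8, 5, 11]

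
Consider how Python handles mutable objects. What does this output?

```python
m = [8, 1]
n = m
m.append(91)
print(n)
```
[8, 1, 91]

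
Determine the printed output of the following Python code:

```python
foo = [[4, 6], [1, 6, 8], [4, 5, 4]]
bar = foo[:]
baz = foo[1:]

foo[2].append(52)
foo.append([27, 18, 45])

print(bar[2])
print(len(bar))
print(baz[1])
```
[4, 5, 4, 52]
3
[4, 5, 4, 52]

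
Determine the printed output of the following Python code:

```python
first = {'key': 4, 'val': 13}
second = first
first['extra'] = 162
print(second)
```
{'key': 4, 'val': 13, 'extra': 162}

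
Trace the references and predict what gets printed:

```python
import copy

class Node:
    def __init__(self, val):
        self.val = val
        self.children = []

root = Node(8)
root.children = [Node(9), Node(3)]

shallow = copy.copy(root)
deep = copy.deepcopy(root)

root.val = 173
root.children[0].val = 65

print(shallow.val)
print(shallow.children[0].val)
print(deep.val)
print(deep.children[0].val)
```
8
65
8
9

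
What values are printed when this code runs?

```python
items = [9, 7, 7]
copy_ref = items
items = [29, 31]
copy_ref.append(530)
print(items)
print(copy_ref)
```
[29, 31]
[9, 7, 7, 530]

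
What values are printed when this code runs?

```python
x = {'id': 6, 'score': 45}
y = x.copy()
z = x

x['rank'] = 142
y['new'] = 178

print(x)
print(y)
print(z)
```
{'id': 6, 'score': 45, 'rank': 142}
{'id': 6, 'score': 45, 'new': 178}
{'id': 6, 'score': 45, 'rank': 142}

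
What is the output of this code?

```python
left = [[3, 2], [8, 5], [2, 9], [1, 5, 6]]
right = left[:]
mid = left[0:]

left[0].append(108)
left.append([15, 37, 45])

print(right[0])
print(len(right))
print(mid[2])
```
[3, 2, 108]
4
[2, 9]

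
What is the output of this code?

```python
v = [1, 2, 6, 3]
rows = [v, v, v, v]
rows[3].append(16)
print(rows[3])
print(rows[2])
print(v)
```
[1, 2, 6, 3, 16]
[1, 2, 6, 3, 16]
[1, 2, 6, 3, 16]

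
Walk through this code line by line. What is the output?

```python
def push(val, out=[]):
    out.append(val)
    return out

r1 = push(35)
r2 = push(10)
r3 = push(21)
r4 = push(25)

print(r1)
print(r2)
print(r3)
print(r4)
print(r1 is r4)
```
[35, 10, 21, 25]
[35, 10, 21, 25]
[35, 10, 21, 25]
[35, 10, 21, 25]
True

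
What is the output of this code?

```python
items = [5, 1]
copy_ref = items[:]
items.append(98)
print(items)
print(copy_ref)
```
[5, 1, 98]
[5, 1]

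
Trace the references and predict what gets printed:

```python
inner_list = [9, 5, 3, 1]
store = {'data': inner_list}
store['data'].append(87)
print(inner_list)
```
[9, 5, 3, 1, 87]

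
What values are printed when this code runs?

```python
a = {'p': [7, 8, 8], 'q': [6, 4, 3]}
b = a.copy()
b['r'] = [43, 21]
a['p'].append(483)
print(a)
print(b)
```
{'p': [7, 8, 8, 483], 'q': [6, 4, 3]}
{'p': [7, 8, 8, 483], 'q': [6, 4, 3], 'r': [43, 21]}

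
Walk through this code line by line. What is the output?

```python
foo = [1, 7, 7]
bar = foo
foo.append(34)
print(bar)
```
[1, 7, 7, 34]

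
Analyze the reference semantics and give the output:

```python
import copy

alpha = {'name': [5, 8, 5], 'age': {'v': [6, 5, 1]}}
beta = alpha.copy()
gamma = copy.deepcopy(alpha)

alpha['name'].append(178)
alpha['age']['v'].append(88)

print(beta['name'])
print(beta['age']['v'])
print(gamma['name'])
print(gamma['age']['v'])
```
[5, 8, 5, 178]
[6, 5, 1, 88]
[5, 8, 5]
[6, 5, 1]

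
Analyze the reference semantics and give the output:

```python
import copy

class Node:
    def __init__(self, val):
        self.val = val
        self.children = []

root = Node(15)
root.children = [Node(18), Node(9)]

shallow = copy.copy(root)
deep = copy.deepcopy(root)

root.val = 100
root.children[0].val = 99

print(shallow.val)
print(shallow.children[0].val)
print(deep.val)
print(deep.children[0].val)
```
15
99
15
18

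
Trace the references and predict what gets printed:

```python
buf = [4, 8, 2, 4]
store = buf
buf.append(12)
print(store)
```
[4, 8, 2, 4, 12]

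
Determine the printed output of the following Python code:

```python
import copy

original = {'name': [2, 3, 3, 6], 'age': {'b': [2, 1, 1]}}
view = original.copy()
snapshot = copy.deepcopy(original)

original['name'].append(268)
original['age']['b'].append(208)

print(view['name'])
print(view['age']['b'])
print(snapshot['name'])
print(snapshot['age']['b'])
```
[2, 3, 3, 6, 268]
[2, 1, 1, 208]
[2, 3, 3, 6]
[2, 1, 1]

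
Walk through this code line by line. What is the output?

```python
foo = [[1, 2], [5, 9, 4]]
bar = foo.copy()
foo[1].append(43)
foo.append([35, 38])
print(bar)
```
[[1, 2], [5, 9, 4, 43]]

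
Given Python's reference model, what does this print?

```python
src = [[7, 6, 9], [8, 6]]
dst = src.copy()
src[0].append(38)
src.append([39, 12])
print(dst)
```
[[7, 6, 9, 38], [8, 6]]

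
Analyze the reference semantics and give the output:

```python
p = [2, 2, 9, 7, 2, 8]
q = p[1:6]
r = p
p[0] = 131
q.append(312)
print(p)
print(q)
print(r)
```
[131, 2, 9, 7, 2, 8]
[2, 9, 7, 2, 8, 312]
[131, 2, 9, 7, 2, 8]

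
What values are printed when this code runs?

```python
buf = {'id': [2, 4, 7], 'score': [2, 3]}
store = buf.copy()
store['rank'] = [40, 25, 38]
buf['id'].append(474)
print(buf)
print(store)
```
{'id': [2, 4, 7, 474], 'score': [2, 3]}
{'id': [2, 4, 7, 474], 'score': [2, 3], 'rank': [40, 25, 38]}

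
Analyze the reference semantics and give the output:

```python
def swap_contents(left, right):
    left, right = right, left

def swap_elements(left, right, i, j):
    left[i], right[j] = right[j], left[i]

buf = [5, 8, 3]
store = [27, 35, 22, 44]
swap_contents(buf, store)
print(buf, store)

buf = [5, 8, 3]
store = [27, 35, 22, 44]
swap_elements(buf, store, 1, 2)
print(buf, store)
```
[5, 8, 3] [27, 35, 22, 44]
[5, 22, 3] [27, 35, 8, 44]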